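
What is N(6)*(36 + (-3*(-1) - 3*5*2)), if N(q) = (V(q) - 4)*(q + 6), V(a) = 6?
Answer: 216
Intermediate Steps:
N(q) = 12 + 2*q (N(q) = (6 - 4)*(q + 6) = 2*(6 + q) = 12 + 2*q)
N(6)*(36 + (-3*(-1) - 3*5*2)) = (12 + 2*6)*(36 + (-3*(-1) - 3*5*2)) = (12 + 12)*(36 + (3 - 15*2)) = 24*(36 + (3 - 30)) = 24*(36 - 27) = 24*9 = 216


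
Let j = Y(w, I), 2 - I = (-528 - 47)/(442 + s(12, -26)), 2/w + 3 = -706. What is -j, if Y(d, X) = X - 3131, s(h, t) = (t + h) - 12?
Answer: 1301089/416 ≈ 3127.6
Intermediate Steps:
w = -2/709 (w = 2/(-3 - 706) = 2/(-709) = 2*(-1/709) = -2/709 ≈ -0.0028209)
s(h, t) = -12 + h + t (s(h, t) = (h + t) - 12 = -12 + h + t)
I = 1407/416 (I = 2 - (-528 - 47)/(442 + (-12 + 12 - 26)) = 2 - (-575)/(442 - 26) = 2 - (-575)/416 = 2 - 1*(-575/416) = 2 + 575/416 = 1407/416 ≈ 3.3822)
Y(d, X) = -3131 + X
j = -1301089/416 (j = -3131 + 1407/416 = -1301089/416 ≈ -3127.6)
-j = -1*(-1301089/416) = 1301089/416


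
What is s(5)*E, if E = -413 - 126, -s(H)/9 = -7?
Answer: -33957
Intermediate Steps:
s(H) = 63 (s(H) = -9*(-7) = 63)
E = -539
s(5)*E = 63*(-539) = -33957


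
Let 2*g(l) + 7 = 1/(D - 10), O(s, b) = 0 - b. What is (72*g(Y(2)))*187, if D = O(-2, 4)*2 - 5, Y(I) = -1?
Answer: -1090584/23 ≈ -47417.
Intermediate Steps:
O(s, b) = -b
D = -13 (D = -1*4*2 - 5 = -4*2 - 5 = -8 - 5 = -13)
g(l) = -81/23 (g(l) = -7/2 + 1/(2*(-13 - 10)) = -7/2 + (½)/(-23) = -7/2 + (½)*(-1/23) = -7/2 - 1/46 = -81/23)
(72*g(Y(2)))*187 = (72*(-81/23))*187 = -5832/23*187 = -1090584/23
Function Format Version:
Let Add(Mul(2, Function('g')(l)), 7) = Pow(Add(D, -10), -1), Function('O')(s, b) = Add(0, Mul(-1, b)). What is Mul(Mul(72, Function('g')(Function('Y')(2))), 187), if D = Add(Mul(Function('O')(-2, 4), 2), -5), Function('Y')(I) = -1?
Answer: Rational(-1090584, 23) ≈ -47417.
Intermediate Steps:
Function('O')(s, b) = Mul(-1, b)
D = -13 (D = Add(Mul(Mul(-1, 4), 2), -5) = Add(Mul(-4, 2), -5) = Add(-8, -5) = -13)
Function('g')(l) = Rational(-81, 23) (Function('g')(l) = Add(Rational(-7, 2), Mul(Rational(1, 2), Pow(Add(-13, -10), -1))) = Add(Rational(-7, 2), Mul(Rational(1, 2), Pow(-23, -1))) = Add(Rational(-7, 2), Mul(Rational(1, 2), Rational(-1, 23))) = Add(Rational(-7, 2), Rational(-1, 46)) = Rational(-81, 23))
Mul(Mul(72, Function('g')(Function('Y')(2))), 187) = Mul(Mul(72, Rational(-81, 23)), 187) = Mul(Rational(-5832, 23), 187) = Rational(-1090584, 23)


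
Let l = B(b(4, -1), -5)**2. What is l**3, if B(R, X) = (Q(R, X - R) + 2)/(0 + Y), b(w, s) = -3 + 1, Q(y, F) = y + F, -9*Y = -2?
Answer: 387420489/64 ≈ 6.0534e+6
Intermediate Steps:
Y = 2/9 (Y = -1/9*(-2) = 2/9 ≈ 0.22222)
Q(y, F) = F + y
b(w, s) = -2
B(R, X) = 9 + 9*X/2 (B(R, X) = (((X - R) + R) + 2)/(0 + 2/9) = (X + 2)/(2/9) = (2 + X)*(9/2) = 9 + 9*X/2)
l = 729/4 (l = (9 + (9/2)*(-5))**2 = (9 - 45/2)**2 = (-27/2)**2 = 729/4 ≈ 182.25)
l**3 = (729/4)**3 = 387420489/64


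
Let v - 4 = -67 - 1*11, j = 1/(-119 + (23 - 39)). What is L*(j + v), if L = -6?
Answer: 19982/45 ≈ 444.04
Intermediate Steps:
j = -1/135 (j = 1/(-119 - 16) = 1/(-135) = -1/135 ≈ -0.0074074)
v = -74 (v = 4 + (-67 - 1*11) = 4 + (-67 - 11) = 4 - 78 = -74)
L*(j + v) = -6*(-1/135 - 74) = -6*(-9991/135) = 19982/45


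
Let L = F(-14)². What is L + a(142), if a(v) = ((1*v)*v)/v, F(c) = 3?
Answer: 151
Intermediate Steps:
a(v) = v (a(v) = (v*v)/v = v²/v = v)
L = 9 (L = 3² = 9)
L + a(142) = 9 + 142 = 151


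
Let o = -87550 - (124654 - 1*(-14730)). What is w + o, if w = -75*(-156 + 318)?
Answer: -239084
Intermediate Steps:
o = -226934 (o = -87550 - (124654 + 14730) = -87550 - 1*139384 = -87550 - 139384 = -226934)
w = -12150 (w = -75*162 = -12150)
w + o = -12150 - 226934 = -239084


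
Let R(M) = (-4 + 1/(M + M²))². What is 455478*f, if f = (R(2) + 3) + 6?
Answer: 64753789/6 ≈ 1.0792e+7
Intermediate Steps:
f = 853/36 (f = ((-1 + 4*2 + 4*2²)²/(2²*(1 + 2)²) + 3) + 6 = ((¼)*(-1 + 8 + 4*4)²/3² + 3) + 6 = ((¼)*(⅑)*(-1 + 8 + 16)² + 3) + 6 = ((¼)*(⅑)*23² + 3) + 6 = ((¼)*(⅑)*529 + 3) + 6 = (529/36 + 3) + 6 = 637/36 + 6 = 853/36 ≈ 23.694)
455478*f = 455478*(853/36) = 64753789/6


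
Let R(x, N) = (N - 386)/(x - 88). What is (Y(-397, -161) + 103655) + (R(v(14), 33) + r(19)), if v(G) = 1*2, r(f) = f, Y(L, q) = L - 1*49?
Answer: 8877961/86 ≈ 1.0323e+5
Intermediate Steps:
Y(L, q) = -49 + L (Y(L, q) = L - 49 = -49 + L)
v(G) = 2
R(x, N) = (-386 + N)/(-88 + x)
(Y(-397, -161) + 103655) + (R(v(14), 33) + r(19)) = ((-49 - 397) + 103655) + ((-386 + 33)/(-88 + 2) + 19) = (-446 + 103655) + (-353/(-86) + 19) = 103209 + (-1/86*(-353) + 19) = 103209 + (353/86 + 19) = 103209 + 1987/86 = 8877961/86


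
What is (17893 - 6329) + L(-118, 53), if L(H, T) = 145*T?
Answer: 19249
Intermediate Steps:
(17893 - 6329) + L(-118, 53) = (17893 - 6329) + 145*53 = 11564 + 7685 = 19249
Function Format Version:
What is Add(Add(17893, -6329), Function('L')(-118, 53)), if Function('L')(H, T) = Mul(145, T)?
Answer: 19249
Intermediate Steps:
Add(Add(17893, -6329), Function('L')(-118, 53)) = Add(Add(17893, -6329), Mul(145, 53)) = Add(11564, 7685) = 19249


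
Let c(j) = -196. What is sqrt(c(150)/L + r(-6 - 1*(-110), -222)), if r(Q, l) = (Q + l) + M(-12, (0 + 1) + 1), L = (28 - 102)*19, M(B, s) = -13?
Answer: I*sqrt(64672485)/703 ≈ 11.439*I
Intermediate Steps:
L = -1406 (L = -74*19 = -1406)
r(Q, l) = -13 + Q + l (r(Q, l) = (Q + l) - 13 = -13 + Q + l)
sqrt(c(150)/L + r(-6 - 1*(-110), -222)) = sqrt(-196/(-1406) + (-13 + (-6 - 1*(-110)) - 222)) = sqrt(-196*(-1/1406) + (-13 + (-6 + 110) - 222)) = sqrt(98/703 + (-13 + 104 - 222)) = sqrt(98/703 - 131) = sqrt(-91995/703) = I*sqrt(64672485)/703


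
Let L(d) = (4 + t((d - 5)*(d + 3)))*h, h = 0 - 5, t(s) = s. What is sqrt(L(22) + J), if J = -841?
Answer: I*sqrt(2986) ≈ 54.644*I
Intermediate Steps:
h = -5
L(d) = -20 - 5*(-5 + d)*(3 + d) (L(d) = (4 + (d - 5)*(d + 3))*(-5) = (4 + (-5 + d)*(3 + d))*(-5) = -20 - 5*(-5 + d)*(3 + d))
sqrt(L(22) + J) = sqrt((55 - 5*22**2 + 10*22) - 841) = sqrt((55 - 5*484 + 220) - 841) = sqrt((55 - 2420 + 220) - 841) = sqrt(-2145 - 841) = sqrt(-2986) = I*sqrt(2986)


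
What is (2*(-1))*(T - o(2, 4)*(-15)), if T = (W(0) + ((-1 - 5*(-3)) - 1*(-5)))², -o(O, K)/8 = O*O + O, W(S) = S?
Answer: 718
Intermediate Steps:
o(O, K) = -8*O - 8*O² (o(O, K) = -8*(O*O + O) = -8*(O² + O) = -8*(O + O²) = -8*O - 8*O²)
T = 361 (T = (0 + ((-1 - 5*(-3)) - 1*(-5)))² = (0 + ((-1 + 15) + 5))² = (0 + (14 + 5))² = (0 + 19)² = 19² = 361)
(2*(-1))*(T - o(2, 4)*(-15)) = (2*(-1))*(361 - (-8*2*(1 + 2))*(-15)) = -2*(361 - (-8*2*3)*(-15)) = -2*(361 - (-48)*(-15)) = -2*(361 - 1*720) = -2*(361 - 720) = -2*(-359) = 718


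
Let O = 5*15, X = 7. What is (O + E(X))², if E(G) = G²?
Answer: 15376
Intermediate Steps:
O = 75
(O + E(X))² = (75 + 7²)² = (75 + 49)² = 124² = 15376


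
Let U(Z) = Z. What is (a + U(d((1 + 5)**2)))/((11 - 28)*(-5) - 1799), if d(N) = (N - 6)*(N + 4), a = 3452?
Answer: -2326/857 ≈ -2.7141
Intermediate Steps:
d(N) = (-6 + N)*(4 + N)
(a + U(d((1 + 5)**2)))/((11 - 28)*(-5) - 1799) = (3452 + (-24 + ((1 + 5)**2)**2 - 2*(1 + 5)**2))/((11 - 28)*(-5) - 1799) = (3452 + (-24 + (6**2)**2 - 2*6**2))/(-17*(-5) - 1799) = (3452 + (-24 + 36**2 - 2*36))/(85 - 1799) = (3452 + (-24 + 1296 - 72))/(-1714) = (3452 + 1200)*(-1/1714) = 4652*(-1/1714) = -2326/857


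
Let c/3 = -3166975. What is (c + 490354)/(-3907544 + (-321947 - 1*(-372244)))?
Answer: 9010571/3857247 ≈ 2.3360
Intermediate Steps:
c = -9500925 (c = 3*(-3166975) = -9500925)
(c + 490354)/(-3907544 + (-321947 - 1*(-372244))) = (-9500925 + 490354)/(-3907544 + (-321947 - 1*(-372244))) = -9010571/(-3907544 + (-321947 + 372244)) = -9010571/(-3907544 + 50297) = -9010571/(-3857247) = -9010571*(-1/3857247) = 9010571/3857247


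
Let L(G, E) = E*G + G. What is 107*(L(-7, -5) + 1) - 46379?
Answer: -43276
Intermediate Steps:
L(G, E) = G + E*G
107*(L(-7, -5) + 1) - 46379 = 107*(-7*(1 - 5) + 1) - 46379 = 107*(-7*(-4) + 1) - 46379 = 107*(28 + 1) - 46379 = 107*29 - 46379 = 3103 - 46379 = -43276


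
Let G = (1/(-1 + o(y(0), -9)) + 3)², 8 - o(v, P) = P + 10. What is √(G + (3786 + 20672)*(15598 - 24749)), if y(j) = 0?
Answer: I*√8057345327/6 ≈ 14960.0*I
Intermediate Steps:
o(v, P) = -2 - P (o(v, P) = 8 - (P + 10) = 8 - (10 + P) = 8 + (-10 - P) = -2 - P)
G = 361/36 (G = (1/(-1 + (-2 - 1*(-9))) + 3)² = (1/(-1 + (-2 + 9)) + 3)² = (1/(-1 + 7) + 3)² = (1/6 + 3)² = (⅙ + 3)² = (19/6)² = 361/36 ≈ 10.028)
√(G + (3786 + 20672)*(15598 - 24749)) = √(361/36 + (3786 + 20672)*(15598 - 24749)) = √(361/36 + 24458*(-9151)) = √(361/36 - 223815158) = √(-8057345327/36) = I*√8057345327/6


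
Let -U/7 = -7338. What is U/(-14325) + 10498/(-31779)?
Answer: -594247988/151744725 ≈ -3.9161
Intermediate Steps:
U = 51366 (U = -7*(-7338) = 51366)
U/(-14325) + 10498/(-31779) = 51366/(-14325) + 10498/(-31779) = 51366*(-1/14325) + 10498*(-1/31779) = -17122/4775 - 10498/31779 = -594247988/151744725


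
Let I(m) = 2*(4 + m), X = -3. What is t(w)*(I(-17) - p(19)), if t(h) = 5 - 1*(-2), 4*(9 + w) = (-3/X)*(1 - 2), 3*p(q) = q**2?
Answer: -3073/3 ≈ -1024.3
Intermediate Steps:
p(q) = q**2/3
I(m) = 8 + 2*m
w = -37/4 (w = -9 + ((-3/(-3))*(1 - 2))/4 = -9 + (-3*(-1/3)*(-1))/4 = -9 + (1*(-1))/4 = -9 + (1/4)*(-1) = -9 - 1/4 = -37/4 ≈ -9.2500)
t(h) = 7 (t(h) = 5 + 2 = 7)
t(w)*(I(-17) - p(19)) = 7*((8 + 2*(-17)) - 19**2/3) = 7*((8 - 34) - 361/3) = 7*(-26 - 1*361/3) = 7*(-26 - 361/3) = 7*(-439/3) = -3073/3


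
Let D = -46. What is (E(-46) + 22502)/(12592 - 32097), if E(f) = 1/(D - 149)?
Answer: -4387889/3803475 ≈ -1.1537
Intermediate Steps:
E(f) = -1/195 (E(f) = 1/(-46 - 149) = 1/(-195) = -1/195)
(E(-46) + 22502)/(12592 - 32097) = (-1/195 + 22502)/(12592 - 32097) = (4387889/195)/(-19505) = (4387889/195)*(-1/19505) = -4387889/3803475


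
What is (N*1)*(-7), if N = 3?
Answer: -21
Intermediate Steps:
(N*1)*(-7) = (3*1)*(-7) = 3*(-7) = -21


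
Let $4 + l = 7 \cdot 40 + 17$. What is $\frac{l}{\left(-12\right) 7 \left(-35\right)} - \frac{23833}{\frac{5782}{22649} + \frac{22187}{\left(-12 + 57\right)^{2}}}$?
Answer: $- \frac{3213510631788991}{1511812424220} \approx -2125.6$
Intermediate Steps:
$l = 293$ ($l = -4 + \left(7 \cdot 40 + 17\right) = -4 + \left(280 + 17\right) = -4 + 297 = 293$)
$\frac{l}{\left(-12\right) 7 \left(-35\right)} - \frac{23833}{\frac{5782}{22649} + \frac{22187}{\left(-12 + 57\right)^{2}}} = \frac{293}{\left(-12\right) 7 \left(-35\right)} - \frac{23833}{\frac{5782}{22649} + \frac{22187}{\left(-12 + 57\right)^{2}}} = \frac{293}{\left(-84\right) \left(-35\right)} - \frac{23833}{5782 \cdot \frac{1}{22649} + \frac{22187}{45^{2}}} = \frac{293}{2940} - \frac{23833}{\frac{5782}{22649} + \frac{22187}{2025}} = \frac{293}{2940} - \frac{23833}{\frac{514221913}{45864225}} = \frac{293}{2940} - \frac{1093082074425}{514221913} = - \frac{3213510631788991}{1511812424220}$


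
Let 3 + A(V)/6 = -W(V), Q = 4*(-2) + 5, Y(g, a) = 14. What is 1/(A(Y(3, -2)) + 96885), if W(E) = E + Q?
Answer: 1/96801 ≈ 1.0330e-5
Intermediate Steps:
Q = -3 (Q = -8 + 5 = -3)
W(E) = -3 + E (W(E) = E - 3 = -3 + E)
A(V) = -6*V (A(V) = -18 + 6*(-(-3 + V)) = -18 + 6*(3 - V) = -18 + (18 - 6*V) = -6*V)
1/(A(Y(3, -2)) + 96885) = 1/(-6*14 + 96885) = 1/(-84 + 96885) = 1/96801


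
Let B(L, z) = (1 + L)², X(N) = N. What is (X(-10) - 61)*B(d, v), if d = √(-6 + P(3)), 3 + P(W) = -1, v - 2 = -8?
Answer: 639 - 142*I*√10 ≈ 639.0 - 449.04*I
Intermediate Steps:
v = -6 (v = 2 - 8 = -6)
P(W) = -4 (P(W) = -3 - 1 = -4)
d = I*√10 (d = √(-6 - 4) = √(-10) = I*√10 ≈ 3.1623*I)
(X(-10) - 61)*B(d, v) = (-10 - 61)*(1 + I*√10)² = -71*(1 + I*√10)²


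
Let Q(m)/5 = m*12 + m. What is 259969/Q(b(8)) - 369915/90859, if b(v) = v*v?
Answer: 22081676971/377973440 ≈ 58.421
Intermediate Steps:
b(v) = v²
Q(m) = 65*m (Q(m) = 5*(m*12 + m) = 5*(12*m + m) = 5*(13*m) = 65*m)
259969/Q(b(8)) - 369915/90859 = 259969/((65*8²)) - 369915/90859 = 259969/((65*64)) - 369915*1/90859 = 259969/4160 - 369915/90859 = 22081676971/377973440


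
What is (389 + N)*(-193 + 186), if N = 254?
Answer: -4501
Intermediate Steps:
(389 + N)*(-193 + 186) = (389 + 254)*(-193 + 186) = 643*(-7) = -4501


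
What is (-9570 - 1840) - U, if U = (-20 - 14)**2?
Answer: -12566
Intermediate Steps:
U = 1156 (U = (-34)**2 = 1156)
(-9570 - 1840) - U = (-9570 - 1840) - 1*1156 = -11410 - 1156 = -12566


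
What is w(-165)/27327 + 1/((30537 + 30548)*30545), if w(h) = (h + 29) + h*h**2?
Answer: -8381846216458498/50987845888275 ≈ -164.39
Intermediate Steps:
w(h) = 29 + h + h**3 (w(h) = (29 + h) + h**3 = 29 + h + h**3)
w(-165)/27327 + 1/((30537 + 30548)*30545) = (29 - 165 + (-165)**3)/27327 + 1/((30537 + 30548)*30545) = (29 - 165 - 4492125)*(1/27327) + (1/30545)/61085 = -4492261*1/27327 + (1/61085)*(1/30545) = -4492261/27327 + 1/1865841325 = -8381846216458498/50987845888275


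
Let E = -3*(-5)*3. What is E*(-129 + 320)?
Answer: 8595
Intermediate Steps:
E = 45 (E = 15*3 = 45)
E*(-129 + 320) = 45*(-129 + 320) = 45*191 = 8595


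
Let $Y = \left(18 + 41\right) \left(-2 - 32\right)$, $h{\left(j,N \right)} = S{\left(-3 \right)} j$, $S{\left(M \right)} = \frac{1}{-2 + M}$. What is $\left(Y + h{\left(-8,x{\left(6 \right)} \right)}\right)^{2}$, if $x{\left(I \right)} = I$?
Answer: $\frac{100440484}{25} \approx 4.0176 \cdot 10^{6}$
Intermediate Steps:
$h{\left(j,N \right)} = - \frac{j}{5}$ ($h{\left(j,N \right)} = \frac{j}{-2 - 3} = \frac{j}{-5} = - \frac{j}{5}$)
$Y = -2006$ ($Y = 59 \left(-34\right) = -2006$)
$\left(Y + h{\left(-8,x{\left(6 \right)} \right)}\right)^{2} = \left(-2006 - - \frac{8}{5}\right)^{2} = \left(-2006 + \frac{8}{5}\right)^{2} = \left(- \frac{10022}{5}\right)^{2} = \frac{100440484}{25}$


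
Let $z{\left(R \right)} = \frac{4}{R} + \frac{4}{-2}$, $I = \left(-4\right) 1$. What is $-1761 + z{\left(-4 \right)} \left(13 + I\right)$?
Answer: $-1788$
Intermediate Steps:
$I = -4$
$z{\left(R \right)} = -2 + \frac{4}{R}$ ($z{\left(R \right)} = \frac{4}{R} + 4 \left(- \frac{1}{2}\right) = \frac{4}{R} - 2 = -2 + \frac{4}{R}$)
$-1761 + z{\left(-4 \right)} \left(13 + I\right) = -1761 + \left(-2 + \frac{4}{-4}\right) \left(13 - 4\right) = -1761 + \left(-2 + 4 \left(- \frac{1}{4}\right)\right) 9 = -1761 + \left(-2 - 1\right) 9 = -1761 - 27 = -1788$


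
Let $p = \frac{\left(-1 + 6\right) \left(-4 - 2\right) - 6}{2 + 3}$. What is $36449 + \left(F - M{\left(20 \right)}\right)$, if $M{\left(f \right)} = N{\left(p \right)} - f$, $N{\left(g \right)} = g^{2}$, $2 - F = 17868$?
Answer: $\frac{463779}{25} \approx 18551.0$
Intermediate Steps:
$F = -17866$ ($F = 2 - 17868 = -17866$)
$p = - \frac{36}{5}$ ($p = \frac{5 \left(-6\right) - 6}{5} = \left(-30 - 6\right) \frac{1}{5} = \left(-36\right) \frac{1}{5} = - \frac{36}{5} \approx -7.2$)
$M{\left(f \right)} = \frac{1296}{25} - f$ ($M{\left(f \right)} = \left(- \frac{36}{5}\right)^{2} - f = \frac{1296}{25} - f$)
$36449 + \left(F - M{\left(20 \right)}\right) = 36449 - \left(\frac{447946}{25} - 20\right) = 36449 - \frac{447446}{25} = \frac{463779}{25}$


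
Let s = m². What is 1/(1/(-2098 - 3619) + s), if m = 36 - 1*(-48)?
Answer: 5717/40339151 ≈ 0.00014172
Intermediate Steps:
m = 84 (m = 36 + 48 = 84)
s = 7056 (s = 84² = 7056)
1/(1/(-2098 - 3619) + s) = 1/(1/(-2098 - 3619) + 7056) = 1/(1/(-5717) + 7056) = 1/(-1/5717 + 7056) = 1/(40339151/5717) = 5717/40339151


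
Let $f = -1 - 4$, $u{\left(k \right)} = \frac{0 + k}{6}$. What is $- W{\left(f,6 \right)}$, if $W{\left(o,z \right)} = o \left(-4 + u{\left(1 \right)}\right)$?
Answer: $- \frac{115}{6} \approx -19.167$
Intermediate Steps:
$u{\left(k \right)} = \frac{k}{6}$ ($u{\left(k \right)} = k \frac{1}{6} = \frac{k}{6}$)
$f = -5$ ($f = -1 - 4 = -5$)
$W{\left(o,z \right)} = - \frac{23 o}{6}$ ($W{\left(o,z \right)} = o \left(-4 + \frac{1}{6} \cdot 1\right) = o \left(-4 + \frac{1}{6}\right) = o \left(- \frac{23}{6}\right) = - \frac{23 o}{6}$)
$- W{\left(f,6 \right)} = - \frac{\left(-23\right) \left(-5\right)}{6} = \left(-1\right) \frac{115}{6} = - \frac{115}{6}$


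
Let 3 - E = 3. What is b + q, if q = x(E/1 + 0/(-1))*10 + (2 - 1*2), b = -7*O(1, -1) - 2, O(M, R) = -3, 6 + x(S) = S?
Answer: -41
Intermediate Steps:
E = 0 (E = 3 - 1*3 = 3 - 3 = 0)
x(S) = -6 + S
b = 19 (b = -7*(-3) - 2 = 21 - 2 = 19)
q = -60 (q = (-6 + (0/1 + 0/(-1)))*10 + (2 - 1*2) = (-6 + (0*1 + 0*(-1)))*10 + (2 - 2) = (-6 + (0 + 0))*10 + 0 = (-6 + 0)*10 + 0 = -6*10 + 0 = -60 + 0 = -60)
b + q = 19 - 60 = -41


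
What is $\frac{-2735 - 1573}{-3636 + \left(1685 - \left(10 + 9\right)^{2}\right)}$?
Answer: $\frac{1077}{578} \approx 1.8633$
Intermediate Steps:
$\frac{-2735 - 1573}{-3636 + \left(1685 - \left(10 + 9\right)^{2}\right)} = - \frac{4308}{-3636 + \left(1685 - 19^{2}\right)} = - \frac{4308}{-3636 + \left(1685 - 361\right)} = - \frac{4308}{-3636 + 1324} = - \frac{4308}{-2312} = \left(-4308\right) \left(- \frac{1}{2312}\right) = \frac{1077}{578}$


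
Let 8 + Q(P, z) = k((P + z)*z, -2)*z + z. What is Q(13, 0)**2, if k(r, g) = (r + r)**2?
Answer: 64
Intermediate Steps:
k(r, g) = 4*r**2 (k(r, g) = (2*r)**2 = 4*r**2)
Q(P, z) = -8 + z + 4*z**3*(P + z)**2 (Q(P, z) = -8 + ((4*((P + z)*z)**2)*z + z) = -8 + ((4*(z*(P + z))**2)*z + z) = -8 + ((4*(z**2*(P + z)**2))*z + z) = -8 + ((4*z**2*(P + z)**2)*z + z) = -8 + (4*z**3*(P + z)**2 + z) = -8 + (z + 4*z**3*(P + z)**2) = -8 + z + 4*z**3*(P + z)**2)
Q(13, 0)**2 = (-8 + 0 + 4*0**3*(13 + 0)**2)**2 = (-8 + 0 + 4*0*13**2)**2 = (-8 + 0 + 4*0*169)**2 = (-8 + 0 + 0)**2 = (-8)**2 = 64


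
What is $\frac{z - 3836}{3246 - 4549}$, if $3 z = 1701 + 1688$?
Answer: $\frac{8119}{3909} \approx 2.077$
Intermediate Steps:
$z = \frac{3389}{3}$ ($z = \frac{1701 + 1688}{3} = \frac{1}{3} \cdot 3389 = \frac{3389}{3} \approx 1129.7$)
$\frac{z - 3836}{3246 - 4549} = \frac{\frac{3389}{3} - 3836}{3246 - 4549} = - \frac{8119}{3 \left(-1303\right)} = \left(- \frac{8119}{3}\right) \left(- \frac{1}{1303}\right) = \frac{8119}{3909}$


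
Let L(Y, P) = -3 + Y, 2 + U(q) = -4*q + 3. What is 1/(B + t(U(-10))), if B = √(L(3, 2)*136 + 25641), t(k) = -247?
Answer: -247/35368 - 3*√2849/35368 ≈ -0.011511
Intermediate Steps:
U(q) = 1 - 4*q (U(q) = -2 + (-4*q + 3) = -2 + (3 - 4*q) = 1 - 4*q)
B = 3*√2849 (B = √((-3 + 3)*136 + 25641) = √(0*136 + 25641) = √(0 + 25641) = √25641 = 3*√2849 ≈ 160.13)
1/(B + t(U(-10))) = 1/(3*√2849 - 247) = 1/(-247 + 3*√2849)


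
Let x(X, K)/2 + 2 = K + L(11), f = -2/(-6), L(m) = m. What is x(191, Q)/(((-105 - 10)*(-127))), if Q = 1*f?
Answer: 56/43815 ≈ 0.0012781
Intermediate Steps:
f = ⅓ (f = -2*(-⅙) = ⅓ ≈ 0.33333)
Q = ⅓ (Q = 1*(⅓) = ⅓ ≈ 0.33333)
x(X, K) = 18 + 2*K (x(X, K) = -4 + 2*(K + 11) = -4 + 2*(11 + K) = -4 + (22 + 2*K) = 18 + 2*K)
x(191, Q)/(((-105 - 10)*(-127))) = (18 + 2*(⅓))/(((-105 - 10)*(-127))) = (18 + ⅔)/((-115*(-127))) = (56/3)/14605 = (56/3)*(1/14605) = 56/43815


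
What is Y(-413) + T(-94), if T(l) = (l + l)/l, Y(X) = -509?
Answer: -507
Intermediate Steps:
T(l) = 2 (T(l) = (2*l)/l = 2)
Y(-413) + T(-94) = -509 + 2 = -507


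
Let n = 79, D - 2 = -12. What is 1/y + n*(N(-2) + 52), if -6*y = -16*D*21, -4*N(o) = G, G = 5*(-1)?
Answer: 2355779/560 ≈ 4206.8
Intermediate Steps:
D = -10 (D = 2 - 12 = -10)
G = -5
N(o) = 5/4 (N(o) = -¼*(-5) = 5/4)
y = -560 (y = -(-16*(-10))*21/6 = -80*21/3 = -⅙*3360 = -560)
1/y + n*(N(-2) + 52) = 1/(-560) + 79*(5/4 + 52) = -1/560 + 79*(213/4) = -1/560 + 16827/4 = 2355779/560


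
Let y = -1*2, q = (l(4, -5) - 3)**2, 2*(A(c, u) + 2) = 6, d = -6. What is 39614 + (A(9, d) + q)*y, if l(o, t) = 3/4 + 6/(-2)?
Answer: 316455/8 ≈ 39557.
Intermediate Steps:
l(o, t) = -9/4 (l(o, t) = 3*(1/4) + 6*(-1/2) = 3/4 - 3 = -9/4)
A(c, u) = 1 (A(c, u) = -2 + (1/2)*6 = -2 + 3 = 1)
q = 441/16 (q = (-9/4 - 3)**2 = (-21/4)**2 = 441/16 ≈ 27.563)
y = -2
39614 + (A(9, d) + q)*y = 39614 + (1 + 441/16)*(-2) = 39614 + (457/16)*(-2) = 39614 - 457/8 = 316455/8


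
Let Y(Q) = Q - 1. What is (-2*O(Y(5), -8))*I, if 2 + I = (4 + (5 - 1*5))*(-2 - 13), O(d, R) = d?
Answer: 496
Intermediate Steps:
Y(Q) = -1 + Q
I = -62 (I = -2 + (4 + (5 - 1*5))*(-2 - 13) = -2 + (4 + (5 - 5))*(-15) = -2 + (4 + 0)*(-15) = -2 + 4*(-15) = -2 - 60 = -62)
(-2*O(Y(5), -8))*I = -2*(-1 + 5)*(-62) = -2*4*(-62) = -8*(-62) = 496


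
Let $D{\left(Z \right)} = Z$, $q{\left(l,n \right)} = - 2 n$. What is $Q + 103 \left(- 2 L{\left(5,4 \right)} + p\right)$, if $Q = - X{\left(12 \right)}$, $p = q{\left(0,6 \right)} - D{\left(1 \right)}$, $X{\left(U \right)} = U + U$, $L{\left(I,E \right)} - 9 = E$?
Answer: $-4041$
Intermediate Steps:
$L{\left(I,E \right)} = 9 + E$
$X{\left(U \right)} = 2 U$
$p = -13$ ($p = \left(-2\right) 6 - 1 = -12 - 1 = -13$)
$Q = -24$ ($Q = - 2 \cdot 12 = \left(-1\right) 24 = -24$)
$Q + 103 \left(- 2 L{\left(5,4 \right)} + p\right) = -24 + 103 \left(- 2 \left(9 + 4\right) - 13\right) = -24 + 103 \left(\left(-2\right) 13 - 13\right) = -24 + 103 \left(-26 - 13\right) = -24 + 103 \left(-39\right) = -24 - 4017 = -4041$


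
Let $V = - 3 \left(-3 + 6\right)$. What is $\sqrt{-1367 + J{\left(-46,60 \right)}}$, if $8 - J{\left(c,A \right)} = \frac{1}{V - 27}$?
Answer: $\frac{i \sqrt{48923}}{6} \approx 36.864 i$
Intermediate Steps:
$V = -9$ ($V = \left(-3\right) 3 = -9$)
$J{\left(c,A \right)} = \frac{289}{36}$ ($J{\left(c,A \right)} = 8 - \frac{1}{-9 - 27} = 8 - \frac{1}{-36} = 8 - - \frac{1}{36} = 8 + \frac{1}{36} = \frac{289}{36}$)
$\sqrt{-1367 + J{\left(-46,60 \right)}} = \sqrt{-1367 + \frac{289}{36}} = \sqrt{- \frac{48923}{36}} = \frac{i \sqrt{48923}}{6}$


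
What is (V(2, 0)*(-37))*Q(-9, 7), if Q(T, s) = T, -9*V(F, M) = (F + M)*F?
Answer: -148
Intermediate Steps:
V(F, M) = -F*(F + M)/9 (V(F, M) = -(F + M)*F/9 = -F*(F + M)/9)
(V(2, 0)*(-37))*Q(-9, 7) = (-⅑*2*(2 + 0)*(-37))*(-9) = (-⅑*2*2*(-37))*(-9) = -4/9*(-37)*(-9) = (148/9)*(-9) = -148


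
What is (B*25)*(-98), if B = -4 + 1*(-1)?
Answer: 12250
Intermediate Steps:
B = -5 (B = -4 - 1 = -5)
(B*25)*(-98) = -5*25*(-98) = -125*(-98) = 12250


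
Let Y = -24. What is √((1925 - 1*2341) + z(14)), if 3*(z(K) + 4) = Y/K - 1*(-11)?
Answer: I*√183855/21 ≈ 20.418*I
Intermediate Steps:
z(K) = -⅓ - 8/K (z(K) = -4 + (-24/K - 1*(-11))/3 = -4 + (-24/K + 11)/3 = -4 + (11 - 24/K)/3 = -4 + (11/3 - 8/K) = -⅓ - 8/K)
√((1925 - 1*2341) + z(14)) = √((1925 - 1*2341) + (⅓)*(-24 - 1*14)/14) = √((1925 - 2341) + (⅓)*(1/14)*(-24 - 14)) = √(-416 + (⅓)*(1/14)*(-38)) = √(-416 - 19/21) = √(-8755/21) = I*√183855/21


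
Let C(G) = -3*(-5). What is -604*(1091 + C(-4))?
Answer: -668024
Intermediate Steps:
C(G) = 15
-604*(1091 + C(-4)) = -604*(1091 + 15) = -604*1106 = -668024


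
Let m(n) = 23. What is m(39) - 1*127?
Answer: -104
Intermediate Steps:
m(39) - 1*127 = 23 - 1*127 = 23 - 127 = -104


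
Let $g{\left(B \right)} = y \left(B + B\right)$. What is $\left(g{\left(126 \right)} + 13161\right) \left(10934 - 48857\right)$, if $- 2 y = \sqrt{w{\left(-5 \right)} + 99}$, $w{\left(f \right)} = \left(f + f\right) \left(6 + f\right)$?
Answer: $-499104603 + 4778298 \sqrt{89} \approx -4.5403 \cdot 10^{8}$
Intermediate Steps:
$w{\left(f \right)} = 2 f \left(6 + f\right)$
$y = - \frac{\sqrt{89}}{2}$ ($y = - \frac{\sqrt{2 \left(-5\right) \left(6 - 5\right) + 99}}{2} = - \frac{\sqrt{2 \left(-5\right) 1 + 99}}{2} = - \frac{\sqrt{-10 + 99}}{2} = - \frac{\sqrt{89}}{2} \approx -4.717$)
$g{\left(B \right)} = - B \sqrt{89}$ ($g{\left(B \right)} = - \frac{\sqrt{89}}{2} \left(B + B\right) = - \frac{\sqrt{89}}{2} \cdot 2 B = - B \sqrt{89}$)
$\left(g{\left(126 \right)} + 13161\right) \left(10934 - 48857\right) = \left(\left(-1\right) 126 \sqrt{89} + 13161\right) \left(10934 - 48857\right) = \left(- 126 \sqrt{89} + 13161\right) \left(-37923\right) = \left(13161 - 126 \sqrt{89}\right) \left(-37923\right) = -499104603 + 4778298 \sqrt{89}$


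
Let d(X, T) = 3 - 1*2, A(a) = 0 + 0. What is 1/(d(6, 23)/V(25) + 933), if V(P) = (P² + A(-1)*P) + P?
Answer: 650/606451 ≈ 0.0010718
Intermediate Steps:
A(a) = 0
V(P) = P + P² (V(P) = (P² + 0*P) + P = (P² + 0) + P = P² + P = P + P²)
d(X, T) = 1 (d(X, T) = 3 - 2 = 1)
1/(d(6, 23)/V(25) + 933) = 1/(1/(25*(1 + 25)) + 933) = 1/(1/(25*26) + 933) = 1/(1/650 + 933) = 1/(606451/650) = 650/606451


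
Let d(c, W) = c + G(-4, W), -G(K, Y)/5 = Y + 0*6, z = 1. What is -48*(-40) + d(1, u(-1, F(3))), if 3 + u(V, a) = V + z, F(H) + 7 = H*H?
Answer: 1936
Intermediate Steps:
F(H) = -7 + H**2 (F(H) = -7 + H*H = -7 + H**2)
u(V, a) = -2 + V (u(V, a) = -3 + (V + 1) = -3 + (1 + V) = -2 + V)
G(K, Y) = -5*Y (G(K, Y) = -5*(Y + 0*6) = -5*(Y + 0) = -5*Y)
d(c, W) = c - 5*W
-48*(-40) + d(1, u(-1, F(3))) = -48*(-40) + (1 - 5*(-2 - 1)) = 1920 + (1 - 5*(-3)) = 1920 + (1 + 15) = 1920 + 16 = 1936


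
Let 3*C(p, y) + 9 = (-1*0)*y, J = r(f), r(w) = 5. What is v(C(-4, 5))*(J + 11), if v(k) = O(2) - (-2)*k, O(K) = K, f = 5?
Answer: -64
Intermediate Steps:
J = 5
C(p, y) = -3 (C(p, y) = -3 + ((-1*0)*y)/3 = -3 + (0*y)/3 = -3 + (⅓)*0 = -3 + 0 = -3)
v(k) = 2 + 2*k (v(k) = 2 - (-2)*k = 2 + 2*k)
v(C(-4, 5))*(J + 11) = (2 + 2*(-3))*(5 + 11) = (2 - 6)*16 = -4*16 = -64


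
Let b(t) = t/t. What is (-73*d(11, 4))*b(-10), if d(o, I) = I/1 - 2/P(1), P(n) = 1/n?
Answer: -146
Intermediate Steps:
P(n) = 1/n
b(t) = 1
d(o, I) = -2 + I (d(o, I) = I/1 - 2/(1/1) = I*1 - 2/1 = I - 2*1 = I - 2 = -2 + I)
(-73*d(11, 4))*b(-10) = -73*(-2 + 4)*1 = -73*2*1 = -146*1 = -146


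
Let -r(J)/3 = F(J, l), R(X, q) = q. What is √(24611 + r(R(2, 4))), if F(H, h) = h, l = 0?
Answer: √24611 ≈ 156.88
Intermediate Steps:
r(J) = 0 (r(J) = -3*0 = 0)
√(24611 + r(R(2, 4))) = √(24611 + 0) = √24611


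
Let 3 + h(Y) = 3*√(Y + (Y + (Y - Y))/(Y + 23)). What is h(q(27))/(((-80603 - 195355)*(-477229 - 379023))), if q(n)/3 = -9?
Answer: -1/78763196472 + 3*I/52508797648 ≈ -1.2696e-11 + 5.7133e-11*I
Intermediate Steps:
q(n) = -27 (q(n) = 3*(-9) = -27)
h(Y) = -3 + 3*√(Y + Y/(23 + Y)) (h(Y) = -3 + 3*√(Y + (Y + (Y - Y))/(Y + 23)) = -3 + 3*√(Y + (Y + 0)/(23 + Y)) = -3 + 3*√(Y + Y/(23 + Y)))
h(q(27))/(((-80603 - 195355)*(-477229 - 379023))) = (-3 + 3*√(-27*(24 - 27)/(23 - 27)))/(((-80603 - 195355)*(-477229 - 379023))) = (-3 + 3*√(-27*(-3)/(-4)))/((-275958*(-856252))) = (-3 + 3*√(-27*(-¼)*(-3)))/236289589416 = (-3 + 3*√(-81/4))*(1/236289589416) = (-3 + 3*(9*I/2))*(1/236289589416) = (-3 + 27*I/2)*(1/236289589416) = -1/78763196472 + 3*I/52508797648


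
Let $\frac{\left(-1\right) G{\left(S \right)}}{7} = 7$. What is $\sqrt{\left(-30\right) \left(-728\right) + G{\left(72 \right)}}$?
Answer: $\sqrt{21791} \approx 147.62$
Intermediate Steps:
$G{\left(S \right)} = -49$ ($G{\left(S \right)} = \left(-7\right) 7 = -49$)
$\sqrt{\left(-30\right) \left(-728\right) + G{\left(72 \right)}} = \sqrt{\left(-30\right) \left(-728\right) - 49} = \sqrt{21840 - 49} = \sqrt{21791}$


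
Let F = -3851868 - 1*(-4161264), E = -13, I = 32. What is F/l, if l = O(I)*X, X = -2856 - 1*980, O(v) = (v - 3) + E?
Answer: -77349/15344 ≈ -5.0410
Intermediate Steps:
O(v) = -16 + v (O(v) = (v - 3) - 13 = (-3 + v) - 13 = -16 + v)
X = -3836 (X = -2856 - 980 = -3836)
l = -61376 (l = (-16 + 32)*(-3836) = 16*(-3836) = -61376)
F = 309396 (F = -3851868 + 4161264 = 309396)
F/l = 309396/(-61376) = 309396*(-1/61376) = -77349/15344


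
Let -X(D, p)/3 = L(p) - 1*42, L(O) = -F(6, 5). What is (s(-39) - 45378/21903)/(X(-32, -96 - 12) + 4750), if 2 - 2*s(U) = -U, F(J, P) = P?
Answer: -300389/71418382 ≈ -0.0042060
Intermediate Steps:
L(O) = -5 (L(O) = -1*5 = -5)
X(D, p) = 141 (X(D, p) = -3*(-5 - 1*42) = -3*(-5 - 42) = -3*(-47) = 141)
s(U) = 1 + U/2 (s(U) = 1 - (-1)*U/2 = 1 + U/2)
(s(-39) - 45378/21903)/(X(-32, -96 - 12) + 4750) = ((1 + (½)*(-39)) - 45378/21903)/(141 + 4750) = ((1 - 39/2) - 45378*1/21903)/4891 = (-37/2 - 15126/7301)*(1/4891) = -300389/14602*1/4891 = -300389/71418382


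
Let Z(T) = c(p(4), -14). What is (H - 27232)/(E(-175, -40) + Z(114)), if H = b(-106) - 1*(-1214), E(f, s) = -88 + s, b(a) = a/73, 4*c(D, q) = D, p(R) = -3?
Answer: 1519536/7519 ≈ 202.09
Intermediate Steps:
c(D, q) = D/4
b(a) = a/73 (b(a) = a*(1/73) = a/73)
Z(T) = -3/4 (Z(T) = (1/4)*(-3) = -3/4)
H = 88516/73 (H = (1/73)*(-106) - 1*(-1214) = -106/73 + 1214 = 88516/73 ≈ 1212.5)
(H - 27232)/(E(-175, -40) + Z(114)) = (88516/73 - 27232)/((-88 - 40) - 3/4) = -1899420/(73*(-128 - 3/4)) = -1899420/(73*(-515/4)) = -1899420/73*(-4/515) = 1519536/7519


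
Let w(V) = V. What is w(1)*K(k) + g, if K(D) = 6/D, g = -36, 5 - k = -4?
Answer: -106/3 ≈ -35.333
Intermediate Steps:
k = 9 (k = 5 - 1*(-4) = 5 + 4 = 9)
w(1)*K(k) + g = 1*(6/9) - 36 = 1*(6*(1/9)) - 36 = 1*(2/3) - 36 = 2/3 - 36 = -106/3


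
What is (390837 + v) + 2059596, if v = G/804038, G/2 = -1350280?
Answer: 985119273947/402019 ≈ 2.4504e+6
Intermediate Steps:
G = -2700560 (G = 2*(-1350280) = -2700560)
v = -1350280/402019 (v = -2700560/804038 = -2700560*1/804038 = -1350280/402019 ≈ -3.3587)
(390837 + v) + 2059596 = (390837 - 1350280/402019) + 2059596 = 157122549623/402019 + 2059596 = 985119273947/402019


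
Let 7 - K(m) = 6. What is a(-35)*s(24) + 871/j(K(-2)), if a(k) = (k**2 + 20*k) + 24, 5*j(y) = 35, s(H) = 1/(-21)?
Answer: 688/7 ≈ 98.286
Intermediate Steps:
K(m) = 1 (K(m) = 7 - 1*6 = 7 - 6 = 1)
s(H) = -1/21
j(y) = 7 (j(y) = (1/5)*35 = 7)
a(k) = 24 + k**2 + 20*k
a(-35)*s(24) + 871/j(K(-2)) = (24 + (-35)**2 + 20*(-35))*(-1/21) + 871/7 = (24 + 1225 - 700)*(-1/21) + 871*(1/7) = 549*(-1/21) + 871/7 = -183/7 + 871/7 = 688/7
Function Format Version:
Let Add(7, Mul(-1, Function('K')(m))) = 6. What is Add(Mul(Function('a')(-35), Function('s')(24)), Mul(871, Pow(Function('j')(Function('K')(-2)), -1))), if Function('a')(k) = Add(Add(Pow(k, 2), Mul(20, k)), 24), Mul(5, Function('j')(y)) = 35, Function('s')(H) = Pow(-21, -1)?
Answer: Rational(688, 7) ≈ 98.286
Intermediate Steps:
Function('K')(m) = 1 (Function('K')(m) = Add(7, Mul(-1, 6)) = Add(7, -6) = 1)
Function('s')(H) = Rational(-1, 21)
Function('j')(y) = 7 (Function('j')(y) = Mul(Rational(1, 5), 35) = 7)
Function('a')(k) = Add(24, Pow(k, 2), Mul(20, k))
Add(Mul(Function('a')(-35), Function('s')(24)), Mul(871, Pow(Function('j')(Function('K')(-2)), -1))) = Add(Mul(Add(24, Pow(-35, 2), Mul(20, -35)), Rational(-1, 21)), Mul(871, Pow(7, -1))) = Add(Mul(Add(24, 1225, -700), Rational(-1, 21)), Mul(871, Rational(1, 7))) = Add(Mul(549, Rational(-1, 21)), Rational(871, 7)) = Add(Rational(-183, 7), Rational(871, 7)) = Rational(688, 7)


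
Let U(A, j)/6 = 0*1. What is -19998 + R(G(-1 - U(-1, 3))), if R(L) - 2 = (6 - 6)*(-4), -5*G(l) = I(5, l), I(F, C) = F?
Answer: -19996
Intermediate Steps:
U(A, j) = 0 (U(A, j) = 6*(0*1) = 6*0 = 0)
G(l) = -1 (G(l) = -⅕*5 = -1)
R(L) = 2 (R(L) = 2 + (6 - 6)*(-4) = 2 + 0*(-4) = 2 + 0 = 2)
-19998 + R(G(-1 - U(-1, 3))) = -19998 + 2 = -19996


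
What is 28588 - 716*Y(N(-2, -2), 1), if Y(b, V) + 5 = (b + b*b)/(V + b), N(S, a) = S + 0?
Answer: 33600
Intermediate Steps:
N(S, a) = S
Y(b, V) = -5 + (b + b²)/(V + b) (Y(b, V) = -5 + (b + b*b)/(V + b) = -5 + (b + b²)/(V + b))
28588 - 716*Y(N(-2, -2), 1) = 28588 - 716*((-2)² - 5*1 - 4*(-2))/(1 - 2) = 28588 - 716*(4 - 5 + 8)/(-1) = 28588 - (-716)*7 = 28588 - 716*(-7) = 28588 + 5012 = 33600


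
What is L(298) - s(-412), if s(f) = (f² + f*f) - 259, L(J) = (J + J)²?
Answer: 15987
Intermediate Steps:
L(J) = 4*J² (L(J) = (2*J)² = 4*J²)
s(f) = -259 + 2*f² (s(f) = (f² + f²) - 259 = 2*f² - 259 = -259 + 2*f²)
L(298) - s(-412) = 4*298² - (-259 + 2*(-412)²) = 4*88804 - (-259 + 2*169744) = 355216 - (-259 + 339488) = 355216 - 1*339229 = 355216 - 339229 = 15987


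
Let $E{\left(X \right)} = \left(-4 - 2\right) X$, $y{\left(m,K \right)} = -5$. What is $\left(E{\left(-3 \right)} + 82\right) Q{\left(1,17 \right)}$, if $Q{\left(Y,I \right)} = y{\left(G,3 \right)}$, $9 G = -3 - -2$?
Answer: $-500$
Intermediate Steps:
$G = - \frac{1}{9}$ ($G = \frac{-3 - -2}{9} = \frac{-3 + 2}{9} = \frac{1}{9} \left(-1\right) = - \frac{1}{9} \approx -0.11111$)
$Q{\left(Y,I \right)} = -5$
$E{\left(X \right)} = - 6 X$
$\left(E{\left(-3 \right)} + 82\right) Q{\left(1,17 \right)} = \left(\left(-6\right) \left(-3\right) + 82\right) \left(-5\right) = \left(18 + 82\right) \left(-5\right) = 100 \left(-5\right) = -500$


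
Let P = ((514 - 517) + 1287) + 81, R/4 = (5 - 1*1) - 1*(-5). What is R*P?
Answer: 49140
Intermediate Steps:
R = 36 (R = 4*((5 - 1*1) - 1*(-5)) = 4*((5 - 1) + 5) = 4*(4 + 5) = 4*9 = 36)
P = 1365 (P = (-3 + 1287) + 81 = 1284 + 81 = 1365)
R*P = 36*1365 = 49140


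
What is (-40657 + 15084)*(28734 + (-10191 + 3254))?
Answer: -557414681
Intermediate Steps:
(-40657 + 15084)*(28734 + (-10191 + 3254)) = -25573*(28734 - 6937) = -25573*21797 = -557414681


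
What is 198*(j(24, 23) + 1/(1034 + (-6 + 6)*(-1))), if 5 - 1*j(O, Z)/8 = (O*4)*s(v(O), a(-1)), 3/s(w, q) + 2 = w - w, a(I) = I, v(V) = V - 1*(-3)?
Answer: 11092761/47 ≈ 2.3602e+5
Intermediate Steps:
v(V) = 3 + V (v(V) = V + 3 = 3 + V)
s(w, q) = -3/2 (s(w, q) = 3/(-2 + (w - w)) = 3/(-2 + 0) = 3/(-2) = 3*(-1/2) = -3/2)
j(O, Z) = 40 + 48*O (j(O, Z) = 40 - 8*O*4*(-3)/2 = 40 - 8*4*O*(-3)/2 = 40 - (-48)*O = 40 + 48*O)
198*(j(24, 23) + 1/(1034 + (-6 + 6)*(-1))) = 198*((40 + 48*24) + 1/(1034 + (-6 + 6)*(-1))) = 198*((40 + 1152) + 1/(1034 + 0*(-1))) = 198*(1192 + 1/(1034 + 0)) = 198*(1192 + 1/1034) = 198*(1232529/1034) = 11092761/47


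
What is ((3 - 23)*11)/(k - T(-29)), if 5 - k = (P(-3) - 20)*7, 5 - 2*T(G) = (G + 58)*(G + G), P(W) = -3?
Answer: 88/271 ≈ 0.32472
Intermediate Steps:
T(G) = 5/2 - G*(58 + G) (T(G) = 5/2 - (G + 58)*(G + G)/2 = 5/2 - (58 + G)*2*G/2 = 5/2 - G*(58 + G))
k = 166 (k = 5 - (-3 - 20)*7 = 5 - (-23)*7 = 5 - 1*(-161) = 5 + 161 = 166)
((3 - 23)*11)/(k - T(-29)) = ((3 - 23)*11)/(166 - (5/2 - 1*(-29)² - 58*(-29))) = (-20*11)/(166 - (5/2 - 1*841 + 1682)) = -220/(166 - (5/2 - 841 + 1682)) = -220/(166 - 1*1687/2) = -220/(166 - 1687/2) = -220/(-1355/2) = -220*(-2/1355) = 88/271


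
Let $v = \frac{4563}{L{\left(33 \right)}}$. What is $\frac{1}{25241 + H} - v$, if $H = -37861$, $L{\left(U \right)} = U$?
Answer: $- \frac{19195031}{138820} \approx -138.27$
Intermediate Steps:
$v = \frac{1521}{11}$ ($v = \frac{4563}{33} = 4563 \cdot \frac{1}{33} = \frac{1521}{11} \approx 138.27$)
$\frac{1}{25241 + H} - v = \frac{1}{25241 - 37861} - \frac{1521}{11} = \frac{1}{-12620} - \frac{1521}{11} = - \frac{1}{12620} - \frac{1521}{11} = - \frac{19195031}{138820}$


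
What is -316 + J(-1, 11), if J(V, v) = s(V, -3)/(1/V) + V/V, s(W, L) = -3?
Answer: -312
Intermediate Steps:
J(V, v) = 1 - 3*V (J(V, v) = -3*V + V/V = -3*V + 1 = 1 - 3*V)
-316 + J(-1, 11) = -316 + (1 - 3*(-1)) = -316 + (1 + 3) = -316 + 4 = -312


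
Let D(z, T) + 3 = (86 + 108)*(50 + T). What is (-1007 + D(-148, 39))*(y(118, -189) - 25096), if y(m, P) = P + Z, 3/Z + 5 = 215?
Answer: -14386145472/35 ≈ -4.1103e+8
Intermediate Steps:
Z = 1/70 (Z = 3/(-5 + 215) = 3/210 = 3*(1/210) = 1/70 ≈ 0.014286)
y(m, P) = 1/70 + P (y(m, P) = P + 1/70 = 1/70 + P)
D(z, T) = 9697 + 194*T (D(z, T) = -3 + (86 + 108)*(50 + T) = -3 + 194*(50 + T) = -3 + (9700 + 194*T) = 9697 + 194*T)
(-1007 + D(-148, 39))*(y(118, -189) - 25096) = (-1007 + (9697 + 194*39))*((1/70 - 189) - 25096) = (-1007 + (9697 + 7566))*(-13229/70 - 25096) = (-1007 + 17263)*(-1769949/70) = 16256*(-1769949/70) = -14386145472/35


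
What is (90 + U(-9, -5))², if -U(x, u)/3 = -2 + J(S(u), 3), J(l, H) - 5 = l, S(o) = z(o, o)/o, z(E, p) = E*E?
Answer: 9216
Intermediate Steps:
z(E, p) = E²
S(o) = o (S(o) = o²/o = o)
J(l, H) = 5 + l
U(x, u) = -9 - 3*u (U(x, u) = -3*(-2 + (5 + u)) = -3*(3 + u) = -9 - 3*u)
(90 + U(-9, -5))² = (90 + (-9 - 3*(-5)))² = (90 + (-9 + 15))² = (90 + 6)² = 96² = 9216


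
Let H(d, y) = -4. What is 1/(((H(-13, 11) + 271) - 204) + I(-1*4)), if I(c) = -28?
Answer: 1/35 ≈ 0.028571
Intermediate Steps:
1/(((H(-13, 11) + 271) - 204) + I(-1*4)) = 1/(((-4 + 271) - 204) - 28) = 1/((267 - 204) - 28) = 1/(63 - 28) = 1/35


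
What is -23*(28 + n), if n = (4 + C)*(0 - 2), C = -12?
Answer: -1012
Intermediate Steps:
n = 16 (n = (4 - 12)*(0 - 2) = -8*(-2) = 16)
-23*(28 + n) = -23*(28 + 16) = -23*44 = -1012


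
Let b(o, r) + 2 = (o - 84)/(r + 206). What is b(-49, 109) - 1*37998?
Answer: -1710019/45 ≈ -38000.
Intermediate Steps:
b(o, r) = -2 + (-84 + o)/(206 + r) (b(o, r) = -2 + (o - 84)/(r + 206) = -2 + (-84 + o)/(206 + r))
b(-49, 109) - 1*37998 = (-496 - 49 - 2*109)/(206 + 109) - 1*37998 = (-496 - 49 - 218)/315 - 37998 = (1/315)*(-763) - 37998 = -109/45 - 37998 = -1710019/45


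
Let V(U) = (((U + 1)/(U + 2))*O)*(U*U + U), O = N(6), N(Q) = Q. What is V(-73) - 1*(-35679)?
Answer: 4803801/71 ≈ 67659.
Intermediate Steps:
O = 6
V(U) = 6*(1 + U)*(U + U**2)/(2 + U) (V(U) = (((U + 1)/(U + 2))*6)*(U*U + U) = (((1 + U)/(2 + U))*6)*(U**2 + U) = (((1 + U)/(2 + U))*6)*(U + U**2) = (6*(1 + U)/(2 + U))*(U + U**2) = 6*(1 + U)*(U + U**2)/(2 + U))
V(-73) - 1*(-35679) = 6*(-73)*(1 + (-73)**2 + 2*(-73))/(2 - 73) - 1*(-35679) = 6*(-73)*(1 + 5329 - 146)/(-71) + 35679 = 6*(-73)*(-1/71)*5184 + 35679 = 2270592/71 + 35679 = 4803801/71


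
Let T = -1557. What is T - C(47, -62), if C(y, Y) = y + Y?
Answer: -1542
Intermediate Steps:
C(y, Y) = Y + y
T - C(47, -62) = -1557 - (-62 + 47) = -1557 - 1*(-15) = -1557 + 15 = -1542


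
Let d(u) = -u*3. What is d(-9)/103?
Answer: 27/103 ≈ 0.26214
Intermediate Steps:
d(u) = -3*u
d(-9)/103 = -3*(-9)/103 = 27*(1/103) = 27/103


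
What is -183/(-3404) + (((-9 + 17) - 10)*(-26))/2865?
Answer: 701303/9752460 ≈ 0.071910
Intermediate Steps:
-183/(-3404) + (((-9 + 17) - 10)*(-26))/2865 = -183*(-1/3404) + ((8 - 10)*(-26))*(1/2865) = 183/3404 - 2*(-26)*(1/2865) = 183/3404 + 52*(1/2865) = 183/3404 + 52/2865 = 701303/9752460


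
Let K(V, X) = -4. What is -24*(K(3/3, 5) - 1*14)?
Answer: 432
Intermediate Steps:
-24*(K(3/3, 5) - 1*14) = -24*(-4 - 1*14) = -24*(-4 - 14) = -24*(-18) = 432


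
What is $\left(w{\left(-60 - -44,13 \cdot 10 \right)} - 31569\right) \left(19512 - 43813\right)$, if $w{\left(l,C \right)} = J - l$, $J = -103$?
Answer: $769272456$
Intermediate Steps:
$w{\left(l,C \right)} = -103 - l$
$\left(w{\left(-60 - -44,13 \cdot 10 \right)} - 31569\right) \left(19512 - 43813\right) = \left(\left(-103 - \left(-60 - -44\right)\right) - 31569\right) \left(19512 - 43813\right) = \left(\left(-103 - \left(-60 + 44\right)\right) - 31569\right) \left(-24301\right) = \left(\left(-103 - -16\right) - 31569\right) \left(-24301\right) = \left(\left(-103 + 16\right) - 31569\right) \left(-24301\right) = \left(-87 - 31569\right) \left(-24301\right) = \left(-31656\right) \left(-24301\right) = 769272456$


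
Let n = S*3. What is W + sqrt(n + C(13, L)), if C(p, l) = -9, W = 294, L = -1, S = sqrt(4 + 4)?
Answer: 294 + sqrt(-9 + 6*sqrt(2)) ≈ 294.0 + 0.71744*I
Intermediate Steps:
S = 2*sqrt(2) (S = sqrt(8) = 2*sqrt(2) ≈ 2.8284)
n = 6*sqrt(2) (n = (2*sqrt(2))*3 = 6*sqrt(2) ≈ 8.4853)
W + sqrt(n + C(13, L)) = 294 + sqrt(6*sqrt(2) - 9) = 294 + sqrt(-9 + 6*sqrt(2))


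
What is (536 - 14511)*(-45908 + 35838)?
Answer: 140728250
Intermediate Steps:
(536 - 14511)*(-45908 + 35838) = -13975*(-10070) = 140728250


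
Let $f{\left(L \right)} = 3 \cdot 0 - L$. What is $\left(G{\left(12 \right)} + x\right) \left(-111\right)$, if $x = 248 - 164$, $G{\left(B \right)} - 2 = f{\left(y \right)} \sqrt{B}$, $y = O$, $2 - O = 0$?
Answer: $-9546 + 444 \sqrt{3} \approx -8777.0$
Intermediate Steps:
$O = 2$ ($O = 2 - 0 = 2 + 0 = 2$)
$y = 2$
$f{\left(L \right)} = - L$ ($f{\left(L \right)} = 0 - L = - L$)
$G{\left(B \right)} = 2 - 2 \sqrt{B}$ ($G{\left(B \right)} = 2 + \left(-1\right) 2 \sqrt{B} = 2 - 2 \sqrt{B}$)
$x = 84$
$\left(G{\left(12 \right)} + x\right) \left(-111\right) = \left(\left(2 - 2 \sqrt{12}\right) + 84\right) \left(-111\right) = \left(\left(2 - 2 \cdot 2 \sqrt{3}\right) + 84\right) \left(-111\right) = \left(\left(2 - 4 \sqrt{3}\right) + 84\right) \left(-111\right) = \left(86 - 4 \sqrt{3}\right) \left(-111\right) = -9546 + 444 \sqrt{3}$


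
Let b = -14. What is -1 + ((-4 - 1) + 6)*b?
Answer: -15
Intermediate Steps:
-1 + ((-4 - 1) + 6)*b = -1 + ((-4 - 1) + 6)*(-14) = -1 + (-5 + 6)*(-14) = -1 + 1*(-14) = -1 - 14 = -15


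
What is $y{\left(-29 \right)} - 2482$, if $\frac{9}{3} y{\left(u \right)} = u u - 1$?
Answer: $-2202$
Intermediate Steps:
$y{\left(u \right)} = - \frac{1}{3} + \frac{u^{2}}{3}$ ($y{\left(u \right)} = \frac{u u - 1}{3} = \frac{u^{2} - 1}{3} = \frac{-1 + u^{2}}{3} = - \frac{1}{3} + \frac{u^{2}}{3}$)
$y{\left(-29 \right)} - 2482 = \left(- \frac{1}{3} + \frac{\left(-29\right)^{2}}{3}\right) - 2482 = \left(- \frac{1}{3} + \frac{1}{3} \cdot 841\right) - 2482 = \left(- \frac{1}{3} + \frac{841}{3}\right) - 2482 = 280 - 2482 = -2202$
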